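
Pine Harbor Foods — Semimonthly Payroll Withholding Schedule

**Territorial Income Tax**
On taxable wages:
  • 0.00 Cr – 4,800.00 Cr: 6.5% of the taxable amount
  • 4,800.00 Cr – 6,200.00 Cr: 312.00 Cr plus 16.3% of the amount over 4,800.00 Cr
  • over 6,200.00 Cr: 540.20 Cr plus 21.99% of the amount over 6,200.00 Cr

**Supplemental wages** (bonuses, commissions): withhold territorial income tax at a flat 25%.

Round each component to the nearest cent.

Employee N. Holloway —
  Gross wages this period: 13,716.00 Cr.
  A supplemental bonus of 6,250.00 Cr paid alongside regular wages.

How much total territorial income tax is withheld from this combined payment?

3,755.47 Cr

Territorial Income Tax: taxable = 13,716.00 Cr
  540.20 Cr + 21.99% × (13,716.00 Cr − 6,200.00 Cr) = 540.20 Cr + 21.99% × 7,516.00 Cr = 2,192.97 Cr
Supplemental (25% flat on bonus): 25% × 6,250.00 Cr = 1,562.50 Cr
Total territorial income tax: 2,192.97 Cr + 1,562.50 Cr = 3,755.47 Cr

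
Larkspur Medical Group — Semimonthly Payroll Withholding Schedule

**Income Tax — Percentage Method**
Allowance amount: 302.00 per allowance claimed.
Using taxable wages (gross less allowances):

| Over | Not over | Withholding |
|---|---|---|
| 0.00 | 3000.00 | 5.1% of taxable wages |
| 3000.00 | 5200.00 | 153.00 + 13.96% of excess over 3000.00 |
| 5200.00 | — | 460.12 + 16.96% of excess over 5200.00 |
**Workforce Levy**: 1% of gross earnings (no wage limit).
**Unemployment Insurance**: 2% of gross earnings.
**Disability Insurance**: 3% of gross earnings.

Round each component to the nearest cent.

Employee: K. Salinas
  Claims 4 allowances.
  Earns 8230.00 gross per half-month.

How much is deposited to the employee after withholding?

Income Tax: taxable = 8230.00 − 4×302.00 = 7022.00
  460.12 + 16.96% × (7022.00 − 5200.00) = 460.12 + 16.96% × 1822.00 = 769.13
Workforce Levy: 1% × 8230.00 = 82.30
Unemployment Insurance: 2% × 8230.00 = 164.60
Disability Insurance: 3% × 8230.00 = 246.90
Total withheld: 769.13 + 82.30 + 164.60 + 246.90 = 1262.93
Net pay: 8230.00 − 1262.93 = 6967.07

6967.07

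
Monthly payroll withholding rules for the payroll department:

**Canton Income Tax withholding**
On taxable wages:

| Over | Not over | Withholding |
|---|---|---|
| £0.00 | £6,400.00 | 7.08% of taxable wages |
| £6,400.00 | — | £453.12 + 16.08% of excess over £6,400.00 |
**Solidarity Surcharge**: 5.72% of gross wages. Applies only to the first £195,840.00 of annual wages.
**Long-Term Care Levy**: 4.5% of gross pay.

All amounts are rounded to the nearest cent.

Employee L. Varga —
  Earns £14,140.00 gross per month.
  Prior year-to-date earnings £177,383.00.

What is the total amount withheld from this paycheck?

£3,142.82

Canton Income Tax: taxable = £14,140.00
  £453.12 + 16.08% × (£14,140.00 − £6,400.00) = £453.12 + 16.08% × £7,740.00 = £1,697.71
Solidarity Surcharge: 5.72% × £14,140.00 = £808.81
Long-Term Care Levy: 4.5% × £14,140.00 = £636.30
Total: £1,697.71 + £808.81 + £636.30 = £3,142.82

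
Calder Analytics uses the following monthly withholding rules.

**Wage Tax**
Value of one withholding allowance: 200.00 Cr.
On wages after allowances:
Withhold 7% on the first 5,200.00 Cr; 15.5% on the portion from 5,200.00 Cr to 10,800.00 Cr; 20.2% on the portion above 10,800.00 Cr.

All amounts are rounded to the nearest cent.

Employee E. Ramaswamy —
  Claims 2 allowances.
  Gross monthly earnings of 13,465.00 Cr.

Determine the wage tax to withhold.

Wage Tax: taxable = 13,465.00 Cr − 2×200.00 Cr = 13,065.00 Cr
  1,232.00 Cr + 20.2% × (13,065.00 Cr − 10,800.00 Cr) = 1,232.00 Cr + 20.2% × 2,265.00 Cr = 1,689.53 Cr

1,689.53 Cr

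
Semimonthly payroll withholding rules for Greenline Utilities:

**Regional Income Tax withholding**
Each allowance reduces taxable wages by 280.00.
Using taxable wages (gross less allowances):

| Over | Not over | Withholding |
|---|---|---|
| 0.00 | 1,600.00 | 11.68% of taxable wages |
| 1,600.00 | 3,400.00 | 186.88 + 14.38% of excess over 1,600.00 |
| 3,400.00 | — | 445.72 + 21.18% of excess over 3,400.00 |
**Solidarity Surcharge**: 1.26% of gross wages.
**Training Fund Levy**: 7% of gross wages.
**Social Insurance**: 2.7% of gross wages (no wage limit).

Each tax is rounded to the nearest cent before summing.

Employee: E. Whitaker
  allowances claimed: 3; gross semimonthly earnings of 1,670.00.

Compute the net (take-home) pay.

1,390.03

Regional Income Tax: taxable = 1,670.00 − 3×280.00 = 830.00
  11.68% × 830.00 = 96.94
Solidarity Surcharge: 1.26% × 1,670.00 = 21.04
Training Fund Levy: 7% × 1,670.00 = 116.90
Social Insurance: 2.7% × 1,670.00 = 45.09
Total withheld: 96.94 + 21.04 + 116.90 + 45.09 = 279.97
Net pay: 1,670.00 − 279.97 = 1,390.03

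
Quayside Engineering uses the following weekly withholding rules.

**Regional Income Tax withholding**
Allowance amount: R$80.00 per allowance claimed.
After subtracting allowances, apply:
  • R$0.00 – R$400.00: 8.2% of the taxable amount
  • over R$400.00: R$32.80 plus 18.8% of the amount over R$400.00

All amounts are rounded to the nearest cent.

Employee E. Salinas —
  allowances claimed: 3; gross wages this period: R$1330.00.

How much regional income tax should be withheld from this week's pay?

R$162.52

Regional Income Tax: taxable = R$1330.00 − 3×R$80.00 = R$1090.00
  R$32.80 + 18.8% × (R$1090.00 − R$400.00) = R$32.80 + 18.8% × R$690.00 = R$162.52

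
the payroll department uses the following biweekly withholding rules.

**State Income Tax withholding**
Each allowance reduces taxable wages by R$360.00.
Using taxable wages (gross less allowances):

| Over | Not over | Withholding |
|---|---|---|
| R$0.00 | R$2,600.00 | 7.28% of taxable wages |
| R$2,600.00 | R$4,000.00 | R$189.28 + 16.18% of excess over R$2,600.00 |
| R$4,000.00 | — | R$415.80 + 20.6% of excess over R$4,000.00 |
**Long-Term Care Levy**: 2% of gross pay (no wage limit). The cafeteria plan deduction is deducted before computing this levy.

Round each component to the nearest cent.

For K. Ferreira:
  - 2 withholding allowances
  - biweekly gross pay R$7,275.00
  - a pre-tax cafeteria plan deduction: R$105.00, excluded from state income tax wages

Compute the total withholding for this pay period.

State Income Tax: taxable = R$7,275.00 − R$105.00 − 2×R$360.00 = R$6,450.00
  R$415.80 + 20.6% × (R$6,450.00 − R$4,000.00) = R$415.80 + 20.6% × R$2,450.00 = R$920.50
Long-Term Care Levy: 2% × R$7,170.00 = R$143.40
Total: R$920.50 + R$143.40 = R$1,063.90

R$1,063.90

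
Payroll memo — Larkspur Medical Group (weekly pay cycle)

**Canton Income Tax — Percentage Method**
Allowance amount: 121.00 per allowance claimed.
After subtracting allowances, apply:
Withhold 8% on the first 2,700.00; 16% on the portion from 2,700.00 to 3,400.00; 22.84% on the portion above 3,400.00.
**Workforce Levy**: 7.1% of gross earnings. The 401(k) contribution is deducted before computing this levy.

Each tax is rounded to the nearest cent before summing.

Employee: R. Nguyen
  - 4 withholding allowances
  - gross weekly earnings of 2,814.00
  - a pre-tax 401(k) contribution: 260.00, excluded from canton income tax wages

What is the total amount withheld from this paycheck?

Canton Income Tax: taxable = 2,814.00 − 260.00 − 4×121.00 = 2,070.00
  8% × 2,070.00 = 165.60
Workforce Levy: 7.1% × 2,554.00 = 181.33
Total: 165.60 + 181.33 = 346.93

346.93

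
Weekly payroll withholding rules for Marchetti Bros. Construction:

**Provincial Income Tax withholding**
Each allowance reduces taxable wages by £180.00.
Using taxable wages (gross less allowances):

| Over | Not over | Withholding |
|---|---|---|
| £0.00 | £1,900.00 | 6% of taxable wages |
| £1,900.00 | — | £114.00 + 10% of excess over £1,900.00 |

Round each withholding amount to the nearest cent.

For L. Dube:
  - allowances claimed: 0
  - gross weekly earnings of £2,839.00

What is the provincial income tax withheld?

Provincial Income Tax: taxable = £2,839.00
  £114.00 + 10% × (£2,839.00 − £1,900.00) = £114.00 + 10% × £939.00 = £207.90

£207.90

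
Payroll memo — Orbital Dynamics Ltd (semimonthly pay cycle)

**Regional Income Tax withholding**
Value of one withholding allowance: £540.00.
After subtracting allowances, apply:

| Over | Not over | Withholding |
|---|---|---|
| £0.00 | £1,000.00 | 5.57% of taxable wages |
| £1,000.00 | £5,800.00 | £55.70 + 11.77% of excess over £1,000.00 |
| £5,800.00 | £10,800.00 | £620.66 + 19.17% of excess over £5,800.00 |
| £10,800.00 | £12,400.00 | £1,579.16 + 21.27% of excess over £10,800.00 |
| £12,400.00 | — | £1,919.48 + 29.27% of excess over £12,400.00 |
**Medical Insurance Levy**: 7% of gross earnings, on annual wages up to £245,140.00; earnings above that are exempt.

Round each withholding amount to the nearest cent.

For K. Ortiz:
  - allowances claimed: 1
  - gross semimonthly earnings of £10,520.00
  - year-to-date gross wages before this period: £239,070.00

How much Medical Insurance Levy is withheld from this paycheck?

Medical Insurance Levy: cap £245,140.00 − YTD £239,070.00 = £6,070.00 subject; 7% × £6,070.00 = £424.90

£424.90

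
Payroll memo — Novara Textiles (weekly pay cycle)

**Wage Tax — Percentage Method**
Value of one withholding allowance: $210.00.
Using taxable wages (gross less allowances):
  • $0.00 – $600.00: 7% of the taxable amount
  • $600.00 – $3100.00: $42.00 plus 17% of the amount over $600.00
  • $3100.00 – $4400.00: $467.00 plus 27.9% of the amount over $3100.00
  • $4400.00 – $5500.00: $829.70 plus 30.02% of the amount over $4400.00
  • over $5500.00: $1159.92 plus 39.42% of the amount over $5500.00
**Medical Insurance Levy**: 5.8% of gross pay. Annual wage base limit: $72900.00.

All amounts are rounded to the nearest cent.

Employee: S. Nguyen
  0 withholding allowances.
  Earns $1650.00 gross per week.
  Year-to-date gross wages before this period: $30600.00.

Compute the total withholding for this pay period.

Wage Tax: taxable = $1650.00
  $42.00 + 17% × ($1650.00 − $600.00) = $42.00 + 17% × $1050.00 = $220.50
Medical Insurance Levy: 5.8% × $1650.00 = $95.70
Total: $220.50 + $95.70 = $316.20

$316.20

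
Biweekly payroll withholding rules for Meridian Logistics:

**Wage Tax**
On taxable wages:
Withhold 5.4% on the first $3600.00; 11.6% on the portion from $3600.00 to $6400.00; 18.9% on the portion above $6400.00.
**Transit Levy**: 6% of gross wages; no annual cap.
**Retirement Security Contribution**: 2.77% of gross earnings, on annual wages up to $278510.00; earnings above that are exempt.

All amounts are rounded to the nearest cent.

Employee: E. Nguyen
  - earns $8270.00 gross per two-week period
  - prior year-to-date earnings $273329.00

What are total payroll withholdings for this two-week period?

$1512.34

Wage Tax: taxable = $8270.00
  $519.20 + 18.9% × ($8270.00 − $6400.00) = $519.20 + 18.9% × $1870.00 = $872.63
Transit Levy: 6% × $8270.00 = $496.20
Retirement Security Contribution: cap $278510.00 − YTD $273329.00 = $5181.00 subject; 2.77% × $5181.00 = $143.51
Total: $872.63 + $496.20 + $143.51 = $1512.34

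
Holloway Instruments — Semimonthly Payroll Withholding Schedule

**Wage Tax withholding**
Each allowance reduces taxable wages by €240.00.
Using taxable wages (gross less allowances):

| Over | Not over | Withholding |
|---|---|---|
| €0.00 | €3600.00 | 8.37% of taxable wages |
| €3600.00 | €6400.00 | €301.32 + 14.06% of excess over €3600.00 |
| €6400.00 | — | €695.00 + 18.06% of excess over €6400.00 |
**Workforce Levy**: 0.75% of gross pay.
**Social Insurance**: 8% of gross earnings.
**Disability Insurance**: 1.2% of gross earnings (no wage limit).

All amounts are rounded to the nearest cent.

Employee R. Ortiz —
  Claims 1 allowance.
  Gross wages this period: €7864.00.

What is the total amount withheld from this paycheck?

€1698.52

Wage Tax: taxable = €7864.00 − 1×€240.00 = €7624.00
  €695.00 + 18.06% × (€7624.00 − €6400.00) = €695.00 + 18.06% × €1224.00 = €916.05
Workforce Levy: 0.75% × €7864.00 = €58.98
Social Insurance: 8% × €7864.00 = €629.12
Disability Insurance: 1.2% × €7864.00 = €94.37
Total: €916.05 + €58.98 + €629.12 + €94.37 = €1698.52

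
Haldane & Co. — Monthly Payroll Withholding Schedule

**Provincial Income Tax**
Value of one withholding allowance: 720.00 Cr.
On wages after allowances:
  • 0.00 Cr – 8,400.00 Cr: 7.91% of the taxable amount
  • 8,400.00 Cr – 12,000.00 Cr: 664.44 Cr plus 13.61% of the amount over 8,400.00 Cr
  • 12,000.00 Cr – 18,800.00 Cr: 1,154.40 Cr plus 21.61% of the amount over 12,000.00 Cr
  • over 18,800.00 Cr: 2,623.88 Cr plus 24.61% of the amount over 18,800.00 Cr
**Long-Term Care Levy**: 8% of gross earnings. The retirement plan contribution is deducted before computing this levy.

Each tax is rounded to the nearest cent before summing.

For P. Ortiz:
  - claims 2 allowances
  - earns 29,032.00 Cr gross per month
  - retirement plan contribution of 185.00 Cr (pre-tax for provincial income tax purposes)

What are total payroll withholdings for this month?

Provincial Income Tax: taxable = 29,032.00 Cr − 185.00 Cr − 2×720.00 Cr = 27,407.00 Cr
  2,623.88 Cr + 24.61% × (27,407.00 Cr − 18,800.00 Cr) = 2,623.88 Cr + 24.61% × 8,607.00 Cr = 4,742.06 Cr
Long-Term Care Levy: 8% × 28,847.00 Cr = 2,307.76 Cr
Total: 4,742.06 Cr + 2,307.76 Cr = 7,049.82 Cr

7,049.82 Cr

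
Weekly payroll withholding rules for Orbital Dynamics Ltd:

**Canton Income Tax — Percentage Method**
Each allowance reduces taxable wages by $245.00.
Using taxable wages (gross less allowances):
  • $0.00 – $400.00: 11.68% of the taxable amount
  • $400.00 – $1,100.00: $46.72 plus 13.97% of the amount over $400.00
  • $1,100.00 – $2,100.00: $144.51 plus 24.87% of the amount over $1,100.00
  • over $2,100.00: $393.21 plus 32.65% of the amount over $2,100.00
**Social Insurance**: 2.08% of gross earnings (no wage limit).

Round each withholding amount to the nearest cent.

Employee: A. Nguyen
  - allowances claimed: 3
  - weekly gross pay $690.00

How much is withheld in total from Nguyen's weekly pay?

Canton Income Tax: taxable = $690.00 − 3×$245.00 = $-45.00
  Taxable ≤ 0 → $0.00
Social Insurance: 2.08% × $690.00 = $14.35
Total: $0.00 + $14.35 = $14.35

$14.35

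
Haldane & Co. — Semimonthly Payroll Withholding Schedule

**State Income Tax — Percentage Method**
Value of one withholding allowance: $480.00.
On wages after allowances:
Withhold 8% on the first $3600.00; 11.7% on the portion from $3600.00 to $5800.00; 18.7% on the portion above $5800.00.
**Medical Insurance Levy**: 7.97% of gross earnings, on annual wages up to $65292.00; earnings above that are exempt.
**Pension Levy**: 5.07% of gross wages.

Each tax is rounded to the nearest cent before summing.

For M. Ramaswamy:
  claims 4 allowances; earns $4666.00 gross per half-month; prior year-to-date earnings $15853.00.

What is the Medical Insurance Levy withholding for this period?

Medical Insurance Levy: 7.97% × $4666.00 = $371.88

$371.88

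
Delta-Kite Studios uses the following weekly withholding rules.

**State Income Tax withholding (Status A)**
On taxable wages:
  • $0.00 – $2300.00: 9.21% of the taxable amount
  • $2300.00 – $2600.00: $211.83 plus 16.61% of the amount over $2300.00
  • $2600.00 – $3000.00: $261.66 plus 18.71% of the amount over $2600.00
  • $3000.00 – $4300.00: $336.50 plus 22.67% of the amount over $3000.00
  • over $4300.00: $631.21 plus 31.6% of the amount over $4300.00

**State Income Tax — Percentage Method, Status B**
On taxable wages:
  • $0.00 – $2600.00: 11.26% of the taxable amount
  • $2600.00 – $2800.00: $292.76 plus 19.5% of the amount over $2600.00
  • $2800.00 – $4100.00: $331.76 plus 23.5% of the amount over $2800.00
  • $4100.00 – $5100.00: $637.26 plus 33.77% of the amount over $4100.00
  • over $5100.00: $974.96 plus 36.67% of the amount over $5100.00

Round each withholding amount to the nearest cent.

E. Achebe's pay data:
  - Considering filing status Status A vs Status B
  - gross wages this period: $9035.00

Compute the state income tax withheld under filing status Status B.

State Income Tax (Status B): taxable = $9035.00
  $974.96 + 36.67% × ($9035.00 − $5100.00) = $974.96 + 36.67% × $3935.00 = $2417.92

$2417.92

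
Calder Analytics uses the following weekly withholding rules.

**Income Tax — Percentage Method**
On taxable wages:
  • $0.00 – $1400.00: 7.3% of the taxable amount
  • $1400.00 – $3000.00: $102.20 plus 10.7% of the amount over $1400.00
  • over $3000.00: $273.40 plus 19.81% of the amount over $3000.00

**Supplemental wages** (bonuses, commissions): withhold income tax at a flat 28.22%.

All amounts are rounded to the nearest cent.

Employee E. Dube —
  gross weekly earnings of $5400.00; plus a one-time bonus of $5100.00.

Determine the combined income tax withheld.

Income Tax: taxable = $5400.00
  $273.40 + 19.81% × ($5400.00 − $3000.00) = $273.40 + 19.81% × $2400.00 = $748.84
Supplemental (28.22% flat on bonus): 28.22% × $5100.00 = $1439.22
Total income tax: $748.84 + $1439.22 = $2188.06

$2188.06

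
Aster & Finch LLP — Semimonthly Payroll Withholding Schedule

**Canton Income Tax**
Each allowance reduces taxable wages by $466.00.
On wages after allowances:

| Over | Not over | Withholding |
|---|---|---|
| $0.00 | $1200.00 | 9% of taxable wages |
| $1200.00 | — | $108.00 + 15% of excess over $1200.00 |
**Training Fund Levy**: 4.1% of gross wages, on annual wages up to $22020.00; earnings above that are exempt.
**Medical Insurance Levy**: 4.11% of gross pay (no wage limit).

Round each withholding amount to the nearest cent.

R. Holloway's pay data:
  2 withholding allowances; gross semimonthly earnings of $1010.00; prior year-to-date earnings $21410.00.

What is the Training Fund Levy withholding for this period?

$25.01

Training Fund Levy: cap $22020.00 − YTD $21410.00 = $610.00 subject; 4.1% × $610.00 = $25.01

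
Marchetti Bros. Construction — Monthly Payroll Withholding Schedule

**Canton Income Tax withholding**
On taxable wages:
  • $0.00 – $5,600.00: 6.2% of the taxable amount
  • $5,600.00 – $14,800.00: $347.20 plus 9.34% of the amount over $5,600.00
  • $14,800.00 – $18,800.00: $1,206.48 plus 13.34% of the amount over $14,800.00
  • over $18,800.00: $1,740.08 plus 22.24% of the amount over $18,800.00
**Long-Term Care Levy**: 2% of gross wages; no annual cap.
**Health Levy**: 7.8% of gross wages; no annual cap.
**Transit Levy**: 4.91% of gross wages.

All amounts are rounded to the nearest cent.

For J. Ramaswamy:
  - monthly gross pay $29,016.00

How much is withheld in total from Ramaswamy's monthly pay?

$8,280.38

Canton Income Tax: taxable = $29,016.00
  $1,740.08 + 22.24% × ($29,016.00 − $18,800.00) = $1,740.08 + 22.24% × $10,216.00 = $4,012.12
Long-Term Care Levy: 2% × $29,016.00 = $580.32
Health Levy: 7.8% × $29,016.00 = $2,263.25
Transit Levy: 4.91% × $29,016.00 = $1,424.69
Total: $4,012.12 + $580.32 + $2,263.25 + $1,424.69 = $8,280.38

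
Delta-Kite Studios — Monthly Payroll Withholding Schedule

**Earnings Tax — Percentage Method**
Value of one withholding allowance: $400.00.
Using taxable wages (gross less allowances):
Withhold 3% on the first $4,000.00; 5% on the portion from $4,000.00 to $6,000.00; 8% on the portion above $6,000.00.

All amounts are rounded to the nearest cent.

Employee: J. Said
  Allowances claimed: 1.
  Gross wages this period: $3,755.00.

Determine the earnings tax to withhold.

Earnings Tax: taxable = $3,755.00 − 1×$400.00 = $3,355.00
  3% × $3,355.00 = $100.65

$100.65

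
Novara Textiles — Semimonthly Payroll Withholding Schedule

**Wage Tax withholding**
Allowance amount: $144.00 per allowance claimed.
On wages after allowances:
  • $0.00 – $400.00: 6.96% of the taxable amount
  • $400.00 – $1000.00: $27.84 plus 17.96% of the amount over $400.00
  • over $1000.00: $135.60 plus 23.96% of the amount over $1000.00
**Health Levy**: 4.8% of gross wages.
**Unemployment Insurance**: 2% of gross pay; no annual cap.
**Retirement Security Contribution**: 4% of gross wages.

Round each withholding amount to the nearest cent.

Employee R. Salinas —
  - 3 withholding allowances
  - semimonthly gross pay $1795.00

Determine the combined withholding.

Wage Tax: taxable = $1795.00 − 3×$144.00 = $1363.00
  $135.60 + 23.96% × ($1363.00 − $1000.00) = $135.60 + 23.96% × $363.00 = $222.57
Health Levy: 4.8% × $1795.00 = $86.16
Unemployment Insurance: 2% × $1795.00 = $35.90
Retirement Security Contribution: 4% × $1795.00 = $71.80
Total: $222.57 + $86.16 + $35.90 + $71.80 = $416.43

$416.43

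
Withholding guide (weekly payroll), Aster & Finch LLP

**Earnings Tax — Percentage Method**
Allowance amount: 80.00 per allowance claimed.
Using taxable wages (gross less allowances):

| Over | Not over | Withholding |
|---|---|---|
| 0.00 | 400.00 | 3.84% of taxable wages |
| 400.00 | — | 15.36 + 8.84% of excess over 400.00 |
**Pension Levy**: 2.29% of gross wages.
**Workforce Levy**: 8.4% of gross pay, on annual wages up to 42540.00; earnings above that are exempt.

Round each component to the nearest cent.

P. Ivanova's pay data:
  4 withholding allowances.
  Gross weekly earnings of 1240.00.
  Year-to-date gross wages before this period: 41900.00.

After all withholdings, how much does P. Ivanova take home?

1096.51

Earnings Tax: taxable = 1240.00 − 4×80.00 = 920.00
  15.36 + 8.84% × (920.00 − 400.00) = 15.36 + 8.84% × 520.00 = 61.33
Pension Levy: 2.29% × 1240.00 = 28.40
Workforce Levy: cap 42540.00 − YTD 41900.00 = 640.00 subject; 8.4% × 640.00 = 53.76
Total withheld: 61.33 + 28.40 + 53.76 = 143.49
Net pay: 1240.00 − 143.49 = 1096.51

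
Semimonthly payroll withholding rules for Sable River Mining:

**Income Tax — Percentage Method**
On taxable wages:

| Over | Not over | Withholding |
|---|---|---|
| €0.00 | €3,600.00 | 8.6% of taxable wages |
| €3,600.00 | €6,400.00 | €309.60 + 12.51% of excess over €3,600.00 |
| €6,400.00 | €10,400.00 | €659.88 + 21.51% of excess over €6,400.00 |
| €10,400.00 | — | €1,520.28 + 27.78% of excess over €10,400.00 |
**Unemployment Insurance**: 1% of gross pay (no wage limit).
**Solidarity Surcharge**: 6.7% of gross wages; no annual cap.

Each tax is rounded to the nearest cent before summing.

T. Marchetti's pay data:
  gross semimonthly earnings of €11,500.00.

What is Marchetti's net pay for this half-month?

Income Tax: taxable = €11,500.00
  €1,520.28 + 27.78% × (€11,500.00 − €10,400.00) = €1,520.28 + 27.78% × €1,100.00 = €1,825.86
Unemployment Insurance: 1% × €11,500.00 = €115.00
Solidarity Surcharge: 6.7% × €11,500.00 = €770.50
Total withheld: €1,825.86 + €115.00 + €770.50 = €2,711.36
Net pay: €11,500.00 − €2,711.36 = €8,788.64

€8,788.64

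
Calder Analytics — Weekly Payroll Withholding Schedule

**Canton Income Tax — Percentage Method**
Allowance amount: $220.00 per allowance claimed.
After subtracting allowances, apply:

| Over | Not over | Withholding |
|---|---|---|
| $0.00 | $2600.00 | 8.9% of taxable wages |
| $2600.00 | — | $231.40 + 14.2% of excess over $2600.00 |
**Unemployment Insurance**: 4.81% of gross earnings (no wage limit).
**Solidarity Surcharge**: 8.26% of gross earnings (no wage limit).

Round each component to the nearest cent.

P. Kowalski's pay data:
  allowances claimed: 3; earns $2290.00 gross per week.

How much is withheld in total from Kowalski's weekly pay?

$444.37

Canton Income Tax: taxable = $2290.00 − 3×$220.00 = $1630.00
  8.9% × $1630.00 = $145.07
Unemployment Insurance: 4.81% × $2290.00 = $110.15
Solidarity Surcharge: 8.26% × $2290.00 = $189.15
Total: $145.07 + $110.15 + $189.15 = $444.37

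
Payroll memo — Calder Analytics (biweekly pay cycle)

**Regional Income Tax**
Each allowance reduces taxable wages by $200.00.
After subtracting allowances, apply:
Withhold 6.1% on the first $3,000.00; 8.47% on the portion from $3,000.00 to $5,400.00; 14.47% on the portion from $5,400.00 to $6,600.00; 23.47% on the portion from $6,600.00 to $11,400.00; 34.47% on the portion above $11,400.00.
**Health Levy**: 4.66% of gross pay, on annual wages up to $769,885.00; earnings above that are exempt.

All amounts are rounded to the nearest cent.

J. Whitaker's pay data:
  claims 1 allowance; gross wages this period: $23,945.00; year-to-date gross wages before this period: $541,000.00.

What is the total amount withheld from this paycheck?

Regional Income Tax: taxable = $23,945.00 − 1×$200.00 = $23,745.00
  $1,686.48 + 34.47% × ($23,745.00 − $11,400.00) = $1,686.48 + 34.47% × $12,345.00 = $5,941.80
Health Levy: 4.66% × $23,945.00 = $1,115.84
Total: $5,941.80 + $1,115.84 = $7,057.64

$7,057.64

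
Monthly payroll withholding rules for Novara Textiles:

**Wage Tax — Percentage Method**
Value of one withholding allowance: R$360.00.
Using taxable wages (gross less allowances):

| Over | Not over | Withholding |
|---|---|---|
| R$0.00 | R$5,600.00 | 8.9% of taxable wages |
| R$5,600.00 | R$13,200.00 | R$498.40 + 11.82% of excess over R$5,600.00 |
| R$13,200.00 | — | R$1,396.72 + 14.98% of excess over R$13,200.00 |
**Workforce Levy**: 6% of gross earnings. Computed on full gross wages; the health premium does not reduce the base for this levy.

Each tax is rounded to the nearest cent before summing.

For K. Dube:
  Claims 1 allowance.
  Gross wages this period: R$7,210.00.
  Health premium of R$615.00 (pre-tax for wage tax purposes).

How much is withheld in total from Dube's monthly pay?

R$1,006.06

Wage Tax: taxable = R$7,210.00 − R$615.00 − 1×R$360.00 = R$6,235.00
  R$498.40 + 11.82% × (R$6,235.00 − R$5,600.00) = R$498.40 + 11.82% × R$635.00 = R$573.46
Workforce Levy: 6% × R$7,210.00 = R$432.60
Total: R$573.46 + R$432.60 = R$1,006.06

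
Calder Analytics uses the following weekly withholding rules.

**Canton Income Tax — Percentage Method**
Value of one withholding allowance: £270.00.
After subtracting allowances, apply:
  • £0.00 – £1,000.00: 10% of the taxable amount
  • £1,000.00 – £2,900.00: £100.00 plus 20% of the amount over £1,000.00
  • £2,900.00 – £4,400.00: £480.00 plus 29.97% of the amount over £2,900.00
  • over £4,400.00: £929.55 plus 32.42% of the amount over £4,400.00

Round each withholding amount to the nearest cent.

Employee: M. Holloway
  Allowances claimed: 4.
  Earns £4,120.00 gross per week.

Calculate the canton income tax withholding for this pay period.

Canton Income Tax: taxable = £4,120.00 − 4×£270.00 = £3,040.00
  £480.00 + 29.97% × (£3,040.00 − £2,900.00) = £480.00 + 29.97% × £140.00 = £521.96

£521.96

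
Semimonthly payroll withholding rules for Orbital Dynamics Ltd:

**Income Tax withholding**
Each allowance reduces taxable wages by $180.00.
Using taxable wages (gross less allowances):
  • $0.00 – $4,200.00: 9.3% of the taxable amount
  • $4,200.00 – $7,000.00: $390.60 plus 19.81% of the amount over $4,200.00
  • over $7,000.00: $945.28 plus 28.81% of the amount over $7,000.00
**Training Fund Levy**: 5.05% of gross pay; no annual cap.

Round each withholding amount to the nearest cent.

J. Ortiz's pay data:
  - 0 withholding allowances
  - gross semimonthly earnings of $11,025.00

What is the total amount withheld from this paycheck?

$2,661.64

Income Tax: taxable = $11,025.00
  $945.28 + 28.81% × ($11,025.00 − $7,000.00) = $945.28 + 28.81% × $4,025.00 = $2,104.88
Training Fund Levy: 5.05% × $11,025.00 = $556.76
Total: $2,104.88 + $556.76 = $2,661.64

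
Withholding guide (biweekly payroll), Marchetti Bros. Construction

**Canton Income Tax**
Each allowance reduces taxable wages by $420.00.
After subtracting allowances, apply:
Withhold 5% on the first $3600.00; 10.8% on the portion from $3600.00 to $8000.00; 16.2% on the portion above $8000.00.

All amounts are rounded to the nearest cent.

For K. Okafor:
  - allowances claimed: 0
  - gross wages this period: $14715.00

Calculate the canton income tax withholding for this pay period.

$1743.03

Canton Income Tax: taxable = $14715.00
  $655.20 + 16.2% × ($14715.00 − $8000.00) = $655.20 + 16.2% × $6715.00 = $1743.03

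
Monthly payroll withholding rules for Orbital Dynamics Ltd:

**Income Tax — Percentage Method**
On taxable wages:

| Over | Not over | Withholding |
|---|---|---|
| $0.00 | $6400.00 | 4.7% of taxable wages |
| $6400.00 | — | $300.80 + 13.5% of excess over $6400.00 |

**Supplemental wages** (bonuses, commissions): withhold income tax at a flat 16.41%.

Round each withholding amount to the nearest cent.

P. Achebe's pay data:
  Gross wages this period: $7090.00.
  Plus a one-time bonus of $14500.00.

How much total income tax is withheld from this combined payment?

$2773.40

Income Tax: taxable = $7090.00
  $300.80 + 13.5% × ($7090.00 − $6400.00) = $300.80 + 13.5% × $690.00 = $393.95
Supplemental (16.41% flat on bonus): 16.41% × $14500.00 = $2379.45
Total income tax: $393.95 + $2379.45 = $2773.40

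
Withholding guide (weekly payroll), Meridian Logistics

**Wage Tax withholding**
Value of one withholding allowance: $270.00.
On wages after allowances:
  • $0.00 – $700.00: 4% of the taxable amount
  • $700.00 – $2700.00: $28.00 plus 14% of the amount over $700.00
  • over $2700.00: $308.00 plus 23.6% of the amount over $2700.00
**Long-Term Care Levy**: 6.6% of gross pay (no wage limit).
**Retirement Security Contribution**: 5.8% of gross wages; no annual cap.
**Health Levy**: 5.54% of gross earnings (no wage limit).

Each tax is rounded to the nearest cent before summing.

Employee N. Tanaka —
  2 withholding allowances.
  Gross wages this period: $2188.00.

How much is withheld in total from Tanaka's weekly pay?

$553.25

Wage Tax: taxable = $2188.00 − 2×$270.00 = $1648.00
  $28.00 + 14% × ($1648.00 − $700.00) = $28.00 + 14% × $948.00 = $160.72
Long-Term Care Levy: 6.6% × $2188.00 = $144.41
Retirement Security Contribution: 5.8% × $2188.00 = $126.90
Health Levy: 5.54% × $2188.00 = $121.22
Total: $160.72 + $144.41 + $126.90 + $121.22 = $553.25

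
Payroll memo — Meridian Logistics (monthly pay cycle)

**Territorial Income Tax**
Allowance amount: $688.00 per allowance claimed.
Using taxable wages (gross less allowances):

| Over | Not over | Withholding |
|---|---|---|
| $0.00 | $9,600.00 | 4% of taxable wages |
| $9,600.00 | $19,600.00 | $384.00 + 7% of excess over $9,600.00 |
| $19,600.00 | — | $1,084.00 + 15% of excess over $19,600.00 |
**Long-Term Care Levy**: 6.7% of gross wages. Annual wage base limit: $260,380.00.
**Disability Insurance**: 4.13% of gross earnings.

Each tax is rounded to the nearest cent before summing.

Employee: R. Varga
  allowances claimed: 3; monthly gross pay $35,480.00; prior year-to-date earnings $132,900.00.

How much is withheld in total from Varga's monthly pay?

Territorial Income Tax: taxable = $35,480.00 − 3×$688.00 = $33,416.00
  $1,084.00 + 15% × ($33,416.00 − $19,600.00) = $1,084.00 + 15% × $13,816.00 = $3,156.40
Long-Term Care Levy: 6.7% × $35,480.00 = $2,377.16
Disability Insurance: 4.13% × $35,480.00 = $1,465.32
Total: $3,156.40 + $2,377.16 + $1,465.32 = $6,998.88

$6,998.88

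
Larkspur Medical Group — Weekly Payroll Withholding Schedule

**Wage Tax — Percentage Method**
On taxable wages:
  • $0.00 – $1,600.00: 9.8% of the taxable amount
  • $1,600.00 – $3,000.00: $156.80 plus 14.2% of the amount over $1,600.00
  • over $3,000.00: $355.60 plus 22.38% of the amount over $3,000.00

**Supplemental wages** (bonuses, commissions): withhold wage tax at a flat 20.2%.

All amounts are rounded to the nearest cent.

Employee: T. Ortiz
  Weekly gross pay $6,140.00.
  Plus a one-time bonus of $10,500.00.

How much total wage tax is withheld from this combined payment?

Wage Tax: taxable = $6,140.00
  $355.60 + 22.38% × ($6,140.00 − $3,000.00) = $355.60 + 22.38% × $3,140.00 = $1,058.33
Supplemental (20.2% flat on bonus): 20.2% × $10,500.00 = $2,121.00
Total wage tax: $1,058.33 + $2,121.00 = $3,179.33

$3,179.33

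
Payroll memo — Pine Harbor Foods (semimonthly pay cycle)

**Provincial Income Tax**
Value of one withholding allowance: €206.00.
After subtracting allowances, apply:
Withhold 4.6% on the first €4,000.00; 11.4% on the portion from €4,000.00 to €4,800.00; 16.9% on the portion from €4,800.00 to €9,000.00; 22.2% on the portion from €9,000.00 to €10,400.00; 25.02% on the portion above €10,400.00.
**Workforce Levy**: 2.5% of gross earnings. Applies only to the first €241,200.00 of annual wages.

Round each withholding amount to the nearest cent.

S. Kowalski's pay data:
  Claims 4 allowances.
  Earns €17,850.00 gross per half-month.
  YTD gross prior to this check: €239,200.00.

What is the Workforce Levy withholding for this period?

€50.00

Workforce Levy: cap €241,200.00 − YTD €239,200.00 = €2,000.00 subject; 2.5% × €2,000.00 = €50.00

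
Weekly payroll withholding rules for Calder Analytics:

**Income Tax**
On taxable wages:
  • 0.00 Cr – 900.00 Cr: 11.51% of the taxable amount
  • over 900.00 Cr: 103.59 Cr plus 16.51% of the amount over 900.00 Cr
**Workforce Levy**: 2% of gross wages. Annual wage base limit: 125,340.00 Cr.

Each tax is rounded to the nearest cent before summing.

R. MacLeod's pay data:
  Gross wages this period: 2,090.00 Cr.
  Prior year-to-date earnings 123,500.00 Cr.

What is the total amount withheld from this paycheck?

Income Tax: taxable = 2,090.00 Cr
  103.59 Cr + 16.51% × (2,090.00 Cr − 900.00 Cr) = 103.59 Cr + 16.51% × 1,190.00 Cr = 300.06 Cr
Workforce Levy: cap 125,340.00 Cr − YTD 123,500.00 Cr = 1,840.00 Cr subject; 2% × 1,840.00 Cr = 36.80 Cr
Total: 300.06 Cr + 36.80 Cr = 336.86 Cr

336.86 Cr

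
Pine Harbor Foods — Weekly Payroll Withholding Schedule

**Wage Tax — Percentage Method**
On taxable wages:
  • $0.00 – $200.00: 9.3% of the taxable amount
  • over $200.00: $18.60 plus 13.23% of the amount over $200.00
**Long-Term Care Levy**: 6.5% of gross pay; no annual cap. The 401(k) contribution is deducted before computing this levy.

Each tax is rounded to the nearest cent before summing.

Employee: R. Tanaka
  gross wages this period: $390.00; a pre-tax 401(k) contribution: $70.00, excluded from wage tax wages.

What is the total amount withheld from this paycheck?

$55.28

Wage Tax: taxable = $390.00 − $70.00 = $320.00
  $18.60 + 13.23% × ($320.00 − $200.00) = $18.60 + 13.23% × $120.00 = $34.48
Long-Term Care Levy: 6.5% × $320.00 = $20.80
Total: $34.48 + $20.80 = $55.28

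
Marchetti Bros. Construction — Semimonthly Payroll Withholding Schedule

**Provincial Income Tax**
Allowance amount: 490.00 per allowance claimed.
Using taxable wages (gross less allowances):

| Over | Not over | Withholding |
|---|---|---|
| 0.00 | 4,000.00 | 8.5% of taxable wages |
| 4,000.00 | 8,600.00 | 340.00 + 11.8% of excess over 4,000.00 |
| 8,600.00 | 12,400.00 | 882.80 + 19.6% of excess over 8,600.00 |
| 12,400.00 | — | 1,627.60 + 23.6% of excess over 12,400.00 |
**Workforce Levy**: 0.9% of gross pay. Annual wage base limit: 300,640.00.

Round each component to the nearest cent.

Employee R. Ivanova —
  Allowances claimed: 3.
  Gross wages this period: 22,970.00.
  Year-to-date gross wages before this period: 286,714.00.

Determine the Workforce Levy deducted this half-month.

Workforce Levy: cap 300,640.00 − YTD 286,714.00 = 13,926.00 subject; 0.9% × 13,926.00 = 125.33

125.33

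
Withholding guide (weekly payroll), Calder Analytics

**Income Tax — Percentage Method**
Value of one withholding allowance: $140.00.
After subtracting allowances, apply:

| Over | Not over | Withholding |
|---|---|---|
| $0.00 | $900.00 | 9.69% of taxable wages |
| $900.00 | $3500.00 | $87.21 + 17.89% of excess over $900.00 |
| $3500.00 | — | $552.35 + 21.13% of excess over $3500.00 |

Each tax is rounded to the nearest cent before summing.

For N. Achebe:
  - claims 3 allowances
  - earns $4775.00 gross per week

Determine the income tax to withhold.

$733.01

Income Tax: taxable = $4775.00 − 3×$140.00 = $4355.00
  $552.35 + 21.13% × ($4355.00 − $3500.00) = $552.35 + 21.13% × $855.00 = $733.01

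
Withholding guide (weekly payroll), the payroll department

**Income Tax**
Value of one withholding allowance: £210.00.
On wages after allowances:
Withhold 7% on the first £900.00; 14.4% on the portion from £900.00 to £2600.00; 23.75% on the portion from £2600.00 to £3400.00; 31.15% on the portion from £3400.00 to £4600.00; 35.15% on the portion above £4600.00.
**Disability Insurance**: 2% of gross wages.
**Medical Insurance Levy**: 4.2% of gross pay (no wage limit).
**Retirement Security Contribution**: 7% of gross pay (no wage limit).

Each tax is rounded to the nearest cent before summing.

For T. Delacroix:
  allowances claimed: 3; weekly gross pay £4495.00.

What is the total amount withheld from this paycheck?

Income Tax: taxable = £4495.00 − 3×£210.00 = £3865.00
  £497.80 + 31.15% × (£3865.00 − £3400.00) = £497.80 + 31.15% × £465.00 = £642.65
Disability Insurance: 2% × £4495.00 = £89.90
Medical Insurance Levy: 4.2% × £4495.00 = £188.79
Retirement Security Contribution: 7% × £4495.00 = £314.65
Total: £642.65 + £89.90 + £188.79 + £314.65 = £1235.99

£1235.99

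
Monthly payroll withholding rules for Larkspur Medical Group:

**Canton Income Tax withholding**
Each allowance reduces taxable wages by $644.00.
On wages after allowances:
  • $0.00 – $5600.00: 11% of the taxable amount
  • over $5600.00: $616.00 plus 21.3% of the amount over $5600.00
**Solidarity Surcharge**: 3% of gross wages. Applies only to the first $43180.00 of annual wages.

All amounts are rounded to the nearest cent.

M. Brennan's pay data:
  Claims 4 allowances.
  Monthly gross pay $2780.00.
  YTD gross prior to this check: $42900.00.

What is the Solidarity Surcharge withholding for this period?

Solidarity Surcharge: cap $43180.00 − YTD $42900.00 = $280.00 subject; 3% × $280.00 = $8.40

$8.40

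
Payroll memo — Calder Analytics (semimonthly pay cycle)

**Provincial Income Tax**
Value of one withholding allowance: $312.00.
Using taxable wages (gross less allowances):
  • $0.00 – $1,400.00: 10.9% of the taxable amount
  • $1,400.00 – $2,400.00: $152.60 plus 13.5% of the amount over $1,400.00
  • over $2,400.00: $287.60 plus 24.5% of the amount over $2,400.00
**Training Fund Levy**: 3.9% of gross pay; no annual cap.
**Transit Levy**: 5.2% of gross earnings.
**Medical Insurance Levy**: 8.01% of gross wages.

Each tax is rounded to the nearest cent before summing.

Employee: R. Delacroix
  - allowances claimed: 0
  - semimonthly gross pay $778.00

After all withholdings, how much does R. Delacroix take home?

$560.08

Provincial Income Tax: taxable = $778.00
  10.9% × $778.00 = $84.80
Training Fund Levy: 3.9% × $778.00 = $30.34
Transit Levy: 5.2% × $778.00 = $40.46
Medical Insurance Levy: 8.01% × $778.00 = $62.32
Total withheld: $84.80 + $30.34 + $40.46 + $62.32 = $217.92
Net pay: $778.00 − $217.92 = $560.08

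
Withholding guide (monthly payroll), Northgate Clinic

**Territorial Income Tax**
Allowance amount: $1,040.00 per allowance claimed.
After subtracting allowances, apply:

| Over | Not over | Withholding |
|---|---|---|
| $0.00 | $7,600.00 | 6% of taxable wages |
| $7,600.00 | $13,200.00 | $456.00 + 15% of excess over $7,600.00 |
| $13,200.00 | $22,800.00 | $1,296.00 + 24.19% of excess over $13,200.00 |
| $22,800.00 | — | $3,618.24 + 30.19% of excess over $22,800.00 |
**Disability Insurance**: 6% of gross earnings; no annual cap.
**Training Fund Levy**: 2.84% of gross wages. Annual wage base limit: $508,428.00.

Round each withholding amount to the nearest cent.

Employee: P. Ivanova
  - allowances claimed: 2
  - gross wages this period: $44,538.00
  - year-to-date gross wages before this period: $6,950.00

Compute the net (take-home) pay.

Territorial Income Tax: taxable = $44,538.00 − 2×$1,040.00 = $42,458.00
  $3,618.24 + 30.19% × ($42,458.00 − $22,800.00) = $3,618.24 + 30.19% × $19,658.00 = $9,552.99
Disability Insurance: 6% × $44,538.00 = $2,672.28
Training Fund Levy: 2.84% × $44,538.00 = $1,264.88
Total withheld: $9,552.99 + $2,672.28 + $1,264.88 = $13,490.15
Net pay: $44,538.00 − $13,490.15 = $31,047.85

$31,047.85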